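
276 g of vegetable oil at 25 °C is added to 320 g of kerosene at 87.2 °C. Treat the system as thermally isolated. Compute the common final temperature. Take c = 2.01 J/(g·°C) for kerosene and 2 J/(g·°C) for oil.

T_f ≈ 58.5 °C

Heat gained plus heat lost sum to zero:
320×2.01×(T − 87.2) + 276×2×(T − 25) = 0
643.2(T − 87.2) + 552(T − 25) = 0
(643.2 + 552) T = 643.2×87.2 + 552×25
T ≈ 58.47 °C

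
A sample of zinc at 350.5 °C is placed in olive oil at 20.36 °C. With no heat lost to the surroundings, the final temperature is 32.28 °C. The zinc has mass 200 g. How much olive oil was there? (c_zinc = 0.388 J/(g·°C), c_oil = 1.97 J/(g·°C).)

Heat lost by the zinc = heat gained by the oil:
200·0.388·(350.5 − 32.28) = m·1.97·(32.28 − 20.36)
23.48 m = 24694  ⇒  m ≈ 1052 g

m ≈ 1050 g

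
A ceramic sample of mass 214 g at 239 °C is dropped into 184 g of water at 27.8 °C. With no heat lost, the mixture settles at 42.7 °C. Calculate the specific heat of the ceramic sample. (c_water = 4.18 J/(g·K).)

c ≈ 0.273 J/(g·K)

Let T be the final temperature. ΣQ_i = 0:
214·c·(42.7 − 239) + 184·4.18·(42.7 − 27.8) = 0
-42008 c = -11460
c = -11460/-42008 ≈ 0.2728 J/(g·K)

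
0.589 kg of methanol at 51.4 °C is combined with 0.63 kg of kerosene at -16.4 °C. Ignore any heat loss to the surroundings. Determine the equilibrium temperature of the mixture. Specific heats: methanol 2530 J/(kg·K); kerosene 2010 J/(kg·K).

Heat lost by the methanol equals heat gained by the kerosene:
0.589*2530*(51.4 − T) = 0.63*2010*(T − (-16.4))
1490.2(51.4 − T) = 1266.3(T − (-16.4))
2756.5 T = 55827  ⇒  T ≈ 20.25 °C

T_f ≈ 20.3 °C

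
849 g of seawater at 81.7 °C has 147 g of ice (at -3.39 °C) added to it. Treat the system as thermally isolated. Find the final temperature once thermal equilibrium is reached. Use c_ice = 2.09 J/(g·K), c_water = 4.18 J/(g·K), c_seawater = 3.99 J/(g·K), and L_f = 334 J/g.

T_f ≈ 56.6 °C

Energy balance with sensible and latent terms:
warm ice to 0 °C: 147·2.09·(0 − (-3.39)) = 1041.5; melt ice: 147·334 = 49098; meltwater 0→T: 147·4.18·T = 614.46 T; seawater cools: 849·3.99·(T − 81.7) = 3387.5(T − 81.7)
4002 T = 276760 − 50140 = 226620
T ≈ 56.63 °C (positive, so assuming full melt was valid).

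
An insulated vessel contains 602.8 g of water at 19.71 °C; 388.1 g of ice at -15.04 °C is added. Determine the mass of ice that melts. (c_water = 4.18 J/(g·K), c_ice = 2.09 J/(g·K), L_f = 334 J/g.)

Water can give up m c ΔT = 602.8×4.18×19.71 = 49663 J before reaching 0 °C.
Of that, 388.1×2.09×15.04 = 12199 J goes to bring the ice to 0 °C, leaving 37464 J.
To melt every bit of ice: 388.1×334 = 129625 J.
Since 37464 < 129625 J, not all the ice melts; equilibrium is at 0 °C.
m_melted×334 = 37464  ⇒  m_melted ≈ 112.2 g.

m_melted ≈ 112 g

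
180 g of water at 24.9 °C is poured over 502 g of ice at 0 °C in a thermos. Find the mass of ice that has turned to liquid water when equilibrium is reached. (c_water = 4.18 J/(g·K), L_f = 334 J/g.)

Heat available from the water dropping to 0 °C: 180×4.18×24.9 = 18735 J.
Melting all 502 g of ice would need 502×334 = 167668 J.
That's not enough to melt it all — equilibrium is at 0 °C with ice remaining.
m_melted×334 = 18735  ⇒  m_melted ≈ 56.09 g.

m_melted ≈ 56.1 g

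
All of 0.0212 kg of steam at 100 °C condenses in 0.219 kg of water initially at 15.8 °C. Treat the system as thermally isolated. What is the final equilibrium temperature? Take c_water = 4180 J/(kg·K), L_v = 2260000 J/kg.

T_f ≈ 71.0 °C

Net heat exchanged in the isolated system is zero:
latent heat released on condensation: 0.0212·2260000 = 47912; condensate cools 100→T: 0.0212·4180·(T − 100) = 88.62(T − 100); original water: 915.42(T − 15.8)
1004 T = 47912 + 8861.6 + 14464 = 71237
T ≈ 70.95 °C, under the boiling point, so the assumption holds.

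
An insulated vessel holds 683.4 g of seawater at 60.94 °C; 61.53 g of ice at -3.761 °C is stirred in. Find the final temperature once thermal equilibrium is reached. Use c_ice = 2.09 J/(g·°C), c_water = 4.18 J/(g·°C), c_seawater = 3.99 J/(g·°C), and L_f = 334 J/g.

Sum of m c ΔT and latent-heat terms is zero:
warm ice to 0 °C: 61.53·2.09·(0 − (-3.761)) = 483.66
  fusion: m_ice L_f = 61.53·334 = 20551
  warm the meltwater: 257.2 T
  seawater: 2726.8(T − 60.94)
2984 T = 166169 − 21035 = 145134
T ≈ 48.64 °C. Since T > 0 °C, the all-ice-melts assumption holds.

T_f ≈ 48.6 °C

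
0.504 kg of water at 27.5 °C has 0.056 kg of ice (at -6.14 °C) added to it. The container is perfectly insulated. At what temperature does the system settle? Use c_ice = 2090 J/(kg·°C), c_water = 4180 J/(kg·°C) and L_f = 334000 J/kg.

T_f ≈ 16.5 °C

Net heat exchanged in the isolated system is zero:
ice -6.14→0 °C: 0.056·2090·6.14 = 718.63
  melt ice: 0.056·334000 = 18704
  warm the meltwater: 234.08 T
  water cools: 0.504·4180·(T − 27.5) = 2106.7(T − 27.5)
2340.8 T = 57935 − 19423 = 38512
T ≈ 16.45 °C — above 0 °C, consistent with complete melting.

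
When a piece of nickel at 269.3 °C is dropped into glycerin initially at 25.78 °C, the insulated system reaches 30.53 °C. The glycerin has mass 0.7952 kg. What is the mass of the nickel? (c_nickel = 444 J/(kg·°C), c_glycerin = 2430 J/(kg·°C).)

Taking heat into each body as positive, Σ m c ΔT = 0:
m×444×(30.53 − 269.3) + 0.7952×2430×(30.53 − 25.78) = 0
-106014 m = -9178.6
m = -9178.6/-106014 ≈ 0.08658 kg

m ≈ 0.0866 kg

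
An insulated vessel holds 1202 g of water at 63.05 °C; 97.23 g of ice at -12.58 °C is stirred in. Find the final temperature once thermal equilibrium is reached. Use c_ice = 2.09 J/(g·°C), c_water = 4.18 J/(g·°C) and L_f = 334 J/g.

T_f ≈ 51.9 °C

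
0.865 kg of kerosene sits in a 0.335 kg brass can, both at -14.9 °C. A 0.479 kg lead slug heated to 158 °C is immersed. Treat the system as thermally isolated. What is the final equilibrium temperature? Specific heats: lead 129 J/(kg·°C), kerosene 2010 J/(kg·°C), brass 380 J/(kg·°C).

Taking heat into each body as positive, Σ m c ΔT = 0:
0.479·129·(T − 158) + 0.865·2010·(T − (-14.9)) + 0.335·380·(T − (-14.9)) = 0
(61.79 + 1738.7 + 127.3) T = 61.79·158 + 1738.7·(-14.9) + 127.3·(-14.9)
T = -18040/1927.7 ≈ -9.36 °C

T_f ≈ -9.4 °C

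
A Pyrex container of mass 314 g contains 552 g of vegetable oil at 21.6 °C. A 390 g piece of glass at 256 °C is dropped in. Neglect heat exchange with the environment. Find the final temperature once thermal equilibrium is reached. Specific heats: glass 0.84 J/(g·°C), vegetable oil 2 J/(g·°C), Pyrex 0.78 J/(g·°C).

T_f ≈ 67.4 °C

Energy conservation, ΣQ = 0:
390·0.84·(T − 256) + 552·2·(T − 21.6) + 314·0.78·(T − 21.6) = 0
327.6(T − 256) + 1104(T − 21.6) + 244.92(T − 21.6) = 0
(327.6 + 1104 + 244.92) T = 327.6·256 + 1104·21.6 + 244.92·21.6
T = 113002/1676.5 ≈ 67.40 °C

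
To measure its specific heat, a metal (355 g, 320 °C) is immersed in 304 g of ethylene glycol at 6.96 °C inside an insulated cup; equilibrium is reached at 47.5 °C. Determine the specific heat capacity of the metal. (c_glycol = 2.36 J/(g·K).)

m_s c (T_s − T_f) = m_glycol c_glycol (T_f − T_0):
355×c×(320 − 47.5) = 304×2.36×(47.5 − 6.96)
96738 c = 29085  ⇒  c ≈ 0.3007 J/(g·K)

c ≈ 0.301 J/(g·K)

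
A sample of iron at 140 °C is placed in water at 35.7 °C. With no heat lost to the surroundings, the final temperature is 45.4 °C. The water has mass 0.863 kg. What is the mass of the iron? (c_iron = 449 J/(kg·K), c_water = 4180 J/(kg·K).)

m ≈ 0.824 kg

Energy conservation, ΣQ = 0:
m·449·(45.4 − 140) + 0.863·4180·(45.4 − 35.7) = 0
-42475 m = -34991
m = -34991/-42475 ≈ 0.8238 kg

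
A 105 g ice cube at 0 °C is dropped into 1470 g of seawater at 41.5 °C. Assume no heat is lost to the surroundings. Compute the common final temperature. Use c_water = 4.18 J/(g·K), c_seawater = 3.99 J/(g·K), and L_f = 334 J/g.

T_f ≈ 33.0 °C

Taking heat into each body as positive, Σ m c ΔT = 0:
melt ice: 105·334 = 35070
  warm the meltwater: 438.9 T
  seawater: 5865.3(T − 41.5)
6304.2 T = 243410 − 35070 = 208340
T ≈ 33.05 °C (positive, so assuming full melt was valid).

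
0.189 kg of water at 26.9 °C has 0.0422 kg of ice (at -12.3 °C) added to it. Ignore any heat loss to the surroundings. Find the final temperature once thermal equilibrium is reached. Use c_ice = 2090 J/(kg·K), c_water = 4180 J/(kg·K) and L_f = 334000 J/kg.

Energy balance with sensible and latent terms:
ice -12.3→0 °C: 0.0422×2090×12.3 = 1084.8; melt ice: 0.0422×334000 = 14095; warm the meltwater: 176.4 T; water cools: 0.189×4180×(T − 26.9) = 790.02(T − 26.9)
966.42 T = 21252 − 15180 = 6071.9
T ≈ 6.28 °C. Since T > 0 °C, the all-ice-melts assumption holds.

T_f ≈ 6.3 °C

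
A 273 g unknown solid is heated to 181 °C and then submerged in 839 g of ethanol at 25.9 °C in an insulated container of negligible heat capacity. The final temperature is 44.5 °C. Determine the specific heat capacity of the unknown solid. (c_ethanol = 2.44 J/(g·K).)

m_s c (T_s − T_f) = m_ethanol c_ethanol (T_f − T_0):
273×c×(181 − 44.5) = 839×2.44×(44.5 − 25.9)
37264 c = 38077  ⇒  c ≈ 1.022 J/(g·K)

c ≈ 1.02 J/(g·K)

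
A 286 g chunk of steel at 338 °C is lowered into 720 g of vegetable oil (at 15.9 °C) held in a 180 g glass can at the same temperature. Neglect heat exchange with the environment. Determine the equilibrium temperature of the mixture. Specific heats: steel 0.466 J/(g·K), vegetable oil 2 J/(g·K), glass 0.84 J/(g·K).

T_f ≈ 40.8 °C

With ΣQ=0 the equilibrium temperature is the m·c-weighted mean:
T_f = (133.28*338 + 1440*15.9 + 151.2*15.9) / (133.28 + 1440 + 151.2)
    = 70347 / 1724.5 ≈ 40.79 °C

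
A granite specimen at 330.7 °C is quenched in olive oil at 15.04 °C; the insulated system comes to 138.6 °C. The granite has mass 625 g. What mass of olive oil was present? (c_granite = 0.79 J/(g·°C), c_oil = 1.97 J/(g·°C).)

m ≈ 390 g

Taking heat into each body as positive, Σ m c ΔT = 0:
625·0.79·(138.6 − 330.7) + m·1.97·(138.6 − 15.04) = 0
243.41 m = 94849
m = 94849/243.41 ≈ 389.7 g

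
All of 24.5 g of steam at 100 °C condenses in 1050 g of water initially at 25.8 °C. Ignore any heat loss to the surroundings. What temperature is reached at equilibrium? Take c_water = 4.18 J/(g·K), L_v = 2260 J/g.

T_f ≈ 39.8 °C

Sum of m c ΔT and latent-heat terms is zero:
condense steam: −24.5×2260 = −55370
  condensed water 100 °C→T: 102.41(T − 100)
  water warms: 1050×4.18×(T − 25.8) = 4389(T − 25.8)
4491.4 T = 55370 + 10241 + 113236 = 178847
T ≈ 39.82 °C, under the boiling point, so the assumption holds.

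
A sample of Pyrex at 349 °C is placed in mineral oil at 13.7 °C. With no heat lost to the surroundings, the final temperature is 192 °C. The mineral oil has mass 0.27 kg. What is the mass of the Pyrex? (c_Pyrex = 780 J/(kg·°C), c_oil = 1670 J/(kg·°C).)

m ≈ 0.657 kg

Energy conservation, ΣQ = 0:
m·780·(192 − 349) + 0.27·1670·(192 − 13.7) = 0
-122460 m = -80395
m = -80395/-122460 ≈ 0.6565 kg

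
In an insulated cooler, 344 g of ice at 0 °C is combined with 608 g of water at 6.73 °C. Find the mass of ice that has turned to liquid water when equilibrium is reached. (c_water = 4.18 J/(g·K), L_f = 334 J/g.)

Cooling the water to 0 °C releases 608×4.18×6.73 = 17104 J.
Melting all 344 g of ice would need 344×334 = 114896 J.
That's not enough to melt it all — equilibrium is at 0 °C with ice remaining.
m_melted×334 = 17104  ⇒  m_melted ≈ 51.21 g.

m_melted ≈ 51.2 g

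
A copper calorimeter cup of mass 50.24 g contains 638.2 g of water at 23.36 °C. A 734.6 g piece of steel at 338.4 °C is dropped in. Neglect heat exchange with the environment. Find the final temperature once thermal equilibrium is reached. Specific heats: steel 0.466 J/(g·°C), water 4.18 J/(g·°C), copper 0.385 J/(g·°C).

Taking heat into each body as positive, Σ m c ΔT = 0:
734.6*0.466*(T − 338.4) + 638.2*4.18*(T − 23.36) + 50.24*0.385*(T − 23.36) = 0
(342.32 + 2667.7 + 19.34) T = 342.32*338.4 + 2667.7*23.36 + 19.34*23.36
T = 178611/3029.3 ≈ 58.96 °C

T_f ≈ 59.0 °C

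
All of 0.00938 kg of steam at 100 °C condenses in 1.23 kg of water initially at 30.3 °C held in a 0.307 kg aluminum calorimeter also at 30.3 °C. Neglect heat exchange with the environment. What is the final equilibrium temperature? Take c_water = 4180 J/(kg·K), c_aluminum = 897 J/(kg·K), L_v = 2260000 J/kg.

T_f ≈ 34.7 °C

Heat gained plus heat lost sum to zero:
latent heat released on condensation: 0.00938×2260000 = 21199; condensate cools 100→T: 0.00938×4180×(T − 100) = 39.21(T − 100); water warms: 1.23×4180×(T − 30.3) = 5141.4(T − 30.3); cup: 275.38(T − 30.3)
5456 T = 21199 + 3920.8 + 164128 = 189248
T ≈ 34.69 °C (< 100 °C, so full condensation is consistent).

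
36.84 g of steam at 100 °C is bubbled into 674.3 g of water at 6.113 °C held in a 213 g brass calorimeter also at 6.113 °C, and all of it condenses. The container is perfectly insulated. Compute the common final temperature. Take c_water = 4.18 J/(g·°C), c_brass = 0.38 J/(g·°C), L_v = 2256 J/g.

T_f ≈ 38.1 °C

Let T be the final temperature. ΣQ_i = 0:
latent heat released on condensation: 36.84×2256 = 83111
  condensate cools 100→T: 36.84×4.18×(T − 100) = 153.99(T − 100)
  original water: 2818.6(T − 6.113)
  cup: 80.94(T − 6.113)
3053.5 T = 83111 + 15399 + 17725 = 116235
T ≈ 38.07 °C, under the boiling point, so the assumption holds.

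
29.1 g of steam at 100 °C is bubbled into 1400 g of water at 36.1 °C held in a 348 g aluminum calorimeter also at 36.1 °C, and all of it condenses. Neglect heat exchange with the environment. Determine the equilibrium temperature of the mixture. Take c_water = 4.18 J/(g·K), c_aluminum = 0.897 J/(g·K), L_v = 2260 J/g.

T_f ≈ 47.8 °C

Taking heat into each body as positive, Σ m c ΔT = 0:
condense steam: −29.1·2260 = −65766; condensed water 100 °C→T: 121.64(T − 100); original water: 5852(T − 36.1); aluminum cup: 348·0.897·(T − 36.1) = 312.16(T − 36.1)
6285.8 T = 65766 + 12164 + 222526 = 300456
T ≈ 47.80 °C — below 100 °C, confirming all the steam condensed.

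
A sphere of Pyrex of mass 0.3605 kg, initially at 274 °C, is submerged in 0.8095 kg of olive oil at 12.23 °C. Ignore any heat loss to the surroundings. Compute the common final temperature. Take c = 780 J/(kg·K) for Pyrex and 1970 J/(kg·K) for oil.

T_f ≈ 51.5 °C

Conservation of energy gives ΣQ = 0:
0.3605*780*(T − 274) + 0.8095*1970*(T − 12.23) = 0
281.19(T − 274) + 1594.7(T − 12.23) = 0
1875.9 T = 96549
T ≈ 51.47 °C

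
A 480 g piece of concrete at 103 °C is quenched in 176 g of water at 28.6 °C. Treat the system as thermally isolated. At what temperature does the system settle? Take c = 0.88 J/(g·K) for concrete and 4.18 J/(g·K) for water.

T_f ≈ 55.7 °C

Conservation of energy gives ΣQ = 0:
480*0.88*(T − 103) + 176*4.18*(T − 28.6) = 0
(422.4 + 735.68) T = 422.4*103 + 735.68*28.6
T = 64548 / 1158.1 = 55.7 °C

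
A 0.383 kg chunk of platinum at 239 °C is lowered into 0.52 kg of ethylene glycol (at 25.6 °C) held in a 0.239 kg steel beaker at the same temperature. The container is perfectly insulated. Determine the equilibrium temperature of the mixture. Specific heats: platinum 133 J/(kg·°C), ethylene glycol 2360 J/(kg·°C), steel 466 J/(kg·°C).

Net heat exchanged in the isolated system is zero:
0.383*133*(T − 239) + 0.52*2360*(T − 25.6) + 0.239*466*(T − 25.6) = 0
50.94(T − 239) + 1227.2(T − 25.6) + 111.37(T − 25.6) = 0
(50.94 + 1227.2 + 111.37) T = 50.94*239 + 1227.2*25.6 + 111.37*25.6
T = 46442/1389.5 ≈ 33.42 °C

T_f ≈ 33.4 °C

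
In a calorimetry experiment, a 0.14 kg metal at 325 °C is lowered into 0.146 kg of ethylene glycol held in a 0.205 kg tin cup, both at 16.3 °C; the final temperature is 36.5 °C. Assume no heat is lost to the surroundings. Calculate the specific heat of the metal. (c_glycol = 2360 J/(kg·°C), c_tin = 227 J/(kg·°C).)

Energy conservation, ΣQ = 0:
0.14×c×(36.5 − 325) + 0.146×2360×(36.5 − 16.3) + 0.205×227×(36.5 − 16.3) = 0
-40.39 c = -7900.1
c = -7900.1/-40.39 ≈ 195.6 J/(kg·°C)

c ≈ 196 J/(kg·°C)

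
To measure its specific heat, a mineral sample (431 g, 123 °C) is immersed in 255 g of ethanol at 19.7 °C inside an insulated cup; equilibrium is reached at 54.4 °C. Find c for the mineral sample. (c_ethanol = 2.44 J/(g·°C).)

c ≈ 0.73 J/(g·°C)

m_s c (T_s − T_f) = m_ethanol c_ethanol (T_f − T_0):
431·c·(123 − 54.4) = 255·2.44·(54.4 − 19.7)
29567 c = 21590  ⇒  c ≈ 0.7302 J/(g·°C)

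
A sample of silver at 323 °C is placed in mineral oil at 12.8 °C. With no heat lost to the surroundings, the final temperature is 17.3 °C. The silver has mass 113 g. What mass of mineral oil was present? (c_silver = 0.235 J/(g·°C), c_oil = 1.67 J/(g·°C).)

m ≈ 1080 g

Heat gained plus heat lost sum to zero:
113×0.235×(17.3 − 323) + m×1.67×(17.3 − 12.8) = 0
7.515 m = 8117.9
m = 8117.9/7.515 ≈ 1080 g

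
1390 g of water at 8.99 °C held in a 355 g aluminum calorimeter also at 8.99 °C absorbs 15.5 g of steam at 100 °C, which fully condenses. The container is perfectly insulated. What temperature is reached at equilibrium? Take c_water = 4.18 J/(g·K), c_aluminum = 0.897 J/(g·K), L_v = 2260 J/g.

T_f ≈ 15.6 °C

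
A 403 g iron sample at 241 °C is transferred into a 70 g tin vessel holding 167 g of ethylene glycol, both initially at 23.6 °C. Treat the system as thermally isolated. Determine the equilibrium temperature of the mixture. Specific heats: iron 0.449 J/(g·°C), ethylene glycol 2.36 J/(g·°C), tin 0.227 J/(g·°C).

T_f ≈ 90.2 °C

Let T be the final temperature. ΣQ_i = 0:
403·0.449·(T − 241) + 167·2.36·(T − 23.6) + 70·0.227·(T − 23.6) = 0
180.95(T − 241) + 394.12(T − 23.6) + 15.89(T − 23.6) = 0
590.96 T = 53284
T = 53284/590.96 ≈ 90.17 °C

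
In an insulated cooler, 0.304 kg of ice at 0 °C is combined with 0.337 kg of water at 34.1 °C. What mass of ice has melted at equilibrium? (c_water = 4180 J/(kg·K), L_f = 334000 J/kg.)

Water can give up m c ΔT = 0.337·4180·34.1 = 48035 J before reaching 0 °C.
To melt every bit of ice: 0.304·334000 = 101536 J.
Since 48035 < 101536 J, not all the ice melts; equilibrium is at 0 °C.
m_melted·334000 = 48035  ⇒  m_melted ≈ 0.1438 kg.

m_melted ≈ 0.144 kg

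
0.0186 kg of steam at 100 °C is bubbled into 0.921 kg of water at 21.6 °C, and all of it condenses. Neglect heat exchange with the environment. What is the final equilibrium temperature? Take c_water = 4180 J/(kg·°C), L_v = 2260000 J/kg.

T_f ≈ 33.9 °C

Net heat exchanged in the isolated system is zero:
steam→water at 100 °C releases m L_v = 0.0186·2260000 = 42036; condensate cools 100→T: 0.0186·4180·(T − 100) = 77.75(T − 100); water warms: 0.921·4180·(T − 21.6) = 3849.8(T − 21.6)
3927.5 T = 42036 + 7774.8 + 83155 = 132966
T ≈ 33.85 °C — below 100 °C, confirming all the steam condensed.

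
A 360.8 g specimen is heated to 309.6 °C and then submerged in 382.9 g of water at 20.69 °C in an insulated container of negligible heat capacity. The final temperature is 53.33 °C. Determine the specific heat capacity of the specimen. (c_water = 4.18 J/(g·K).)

c ≈ 0.565 J/(g·K)

m_s c (T_s − T_f) = m_water c_water (T_f − T_0):
360.8×c×(309.6 − 53.33) = 382.9×4.18×(53.33 − 20.69)
92462 c = 52241  ⇒  c ≈ 0.565 J/(g·K)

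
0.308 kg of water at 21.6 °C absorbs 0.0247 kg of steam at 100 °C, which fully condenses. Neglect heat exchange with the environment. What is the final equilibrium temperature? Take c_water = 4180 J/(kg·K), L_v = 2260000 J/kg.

Heat gained plus heat lost sum to zero:
steam→water at 100 °C releases m L_v = 0.0247·2260000 = 55822; condensed water 100 °C→T: 103.25(T − 100); water warms: 0.308·4180·(T − 21.6) = 1287.4(T − 21.6)
1390.7 T = 55822 + 10325 + 27809 = 93955
T ≈ 67.56 °C — below 100 °C, confirming all the steam condensed.

T_f ≈ 67.6 °C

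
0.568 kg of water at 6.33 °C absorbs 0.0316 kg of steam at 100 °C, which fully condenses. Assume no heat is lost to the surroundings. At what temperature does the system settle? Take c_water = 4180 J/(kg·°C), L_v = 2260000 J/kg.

Energy conservation, ΣQ = 0:
steam→water at 100 °C releases m L_v = 0.0316·2260000 = 71416; condensate cools 100→T: 0.0316·4180·(T − 100) = 132.09(T − 100); original water: 2374.2(T − 6.33)
2506.3 T = 71416 + 13209 + 15029 = 99654
T ≈ 39.76 °C — below 100 °C, confirming all the steam condensed.

T_f ≈ 39.8 °C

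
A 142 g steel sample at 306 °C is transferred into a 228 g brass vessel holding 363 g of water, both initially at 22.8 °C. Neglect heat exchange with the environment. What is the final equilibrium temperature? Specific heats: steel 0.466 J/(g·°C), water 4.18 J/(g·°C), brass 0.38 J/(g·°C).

T_f ≈ 34.0 °C

Setting the total heat transfer to zero:
142*0.466*(T − 306) + 363*4.18*(T − 22.8) + 228*0.38*(T − 22.8) = 0
66.17(T − 306) + 1517.3(T − 22.8) + 86.64(T − 22.8) = 0
(66.17 + 1517.3 + 86.64) T = 66.17*306 + 1517.3*22.8 + 86.64*22.8
T = 56819 / 1670.2 = 34 °C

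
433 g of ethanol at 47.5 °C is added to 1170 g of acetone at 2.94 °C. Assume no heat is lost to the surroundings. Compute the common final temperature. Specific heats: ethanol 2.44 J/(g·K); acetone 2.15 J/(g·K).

Set heat shed by the hot body equal to heat absorbed by the cold body:
433×2.44×(47.5 − T) = 1170×2.15×(T − 2.94)
1056.5(47.5 − T) = 2515.5(T − 2.94)
3572 T = 57580  ⇒  T ≈ 16.12 °C

T_f ≈ 16.1 °C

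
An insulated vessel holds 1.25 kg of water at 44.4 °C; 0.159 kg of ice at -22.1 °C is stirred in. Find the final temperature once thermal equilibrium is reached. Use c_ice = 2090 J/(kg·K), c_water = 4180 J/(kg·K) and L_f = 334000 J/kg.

T_f ≈ 29.1 °C

Taking heat into each body as positive, Σ m c ΔT = 0:
ice -22.1→0 °C: 0.159·2090·22.1 = 7344.1; fusion: m_ice L_f = 0.159·334000 = 53106; meltwater 0→T: 0.159·4180·T = 664.62 T; water: 5225(T − 44.4)
5889.6 T = 231990 − 60450 = 171540
T ≈ 29.13 °C. Since T > 0 °C, the all-ice-melts assumption holds.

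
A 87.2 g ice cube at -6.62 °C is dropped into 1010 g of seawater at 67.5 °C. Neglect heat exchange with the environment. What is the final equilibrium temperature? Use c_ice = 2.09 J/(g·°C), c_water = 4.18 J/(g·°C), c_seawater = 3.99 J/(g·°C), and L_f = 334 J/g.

Sum of m c ΔT and latent-heat terms is zero:
warm ice to 0 °C: 87.2·2.09·(0 − (-6.62)) = 1206.5; melt ice: 87.2·334 = 29125; warm the meltwater: 364.5 T; seawater cools: 1010·3.99·(T − 67.5) = 4029.9(T − 67.5)
4394.4 T = 272018 − 30331 = 241687
T ≈ 55.00 °C. Since T > 0 °C, the all-ice-melts assumption holds.

T_f ≈ 55.0 °C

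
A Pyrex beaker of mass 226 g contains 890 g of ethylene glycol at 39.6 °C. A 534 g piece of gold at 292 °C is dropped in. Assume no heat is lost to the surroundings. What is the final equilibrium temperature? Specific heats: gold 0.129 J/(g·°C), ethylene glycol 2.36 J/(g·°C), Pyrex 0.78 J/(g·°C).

T_f ≈ 47.0 °C

Net heat exchanged in the isolated system is zero:
534×0.129×(T − 292) + 890×2.36×(T − 39.6) + 226×0.78×(T − 39.6) = 0
68.89(T − 292) + 2100.4(T − 39.6) + 176.28(T − 39.6) = 0
2345.6 T = 110271
T = 110271/2345.6 ≈ 47.01 °C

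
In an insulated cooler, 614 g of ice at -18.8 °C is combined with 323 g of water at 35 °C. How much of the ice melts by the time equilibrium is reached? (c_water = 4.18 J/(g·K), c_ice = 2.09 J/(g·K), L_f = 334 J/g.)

Cooling the water to 0 °C releases 323·4.18·35 = 47255 J.
Warming the ice to 0 °C takes 614·2.09·18.8 = 24125 J, leaving 23130 J for melting.
To melt every bit of ice: 614·334 = 205076 J.
That's not enough to melt it all — equilibrium is at 0 °C with ice remaining.
m_melted·334 = 23130  ⇒  m_melted ≈ 69.25 g.

m_melted ≈ 69.3 g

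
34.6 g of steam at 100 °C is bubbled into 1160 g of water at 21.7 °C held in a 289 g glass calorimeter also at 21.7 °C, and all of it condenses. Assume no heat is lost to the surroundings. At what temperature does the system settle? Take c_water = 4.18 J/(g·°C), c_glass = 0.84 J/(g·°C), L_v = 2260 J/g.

T_f ≈ 38.8 °C

Net heat exchanged in the isolated system is zero:
condense steam: −34.6·2260 = −78196; condensate cools 100→T: 34.6·4.18·(T − 100) = 144.63(T − 100); original water: 4848.8(T − 21.7); glass cup: 289·0.84·(T − 21.7) = 242.76(T − 21.7)
5236.2 T = 78196 + 14463 + 110487 = 203146
T ≈ 38.80 °C (< 100 °C, so full condensation is consistent).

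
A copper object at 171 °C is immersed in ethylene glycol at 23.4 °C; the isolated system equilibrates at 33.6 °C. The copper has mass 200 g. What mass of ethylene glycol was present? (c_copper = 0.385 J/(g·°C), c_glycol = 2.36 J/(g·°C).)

Energy conservation, ΣQ = 0:
200·0.385·(33.6 − 171) + m·2.36·(33.6 − 23.4) = 0
24.07 m = 10580
m = 10580/24.07 ≈ 439.5 g

m ≈ 440 g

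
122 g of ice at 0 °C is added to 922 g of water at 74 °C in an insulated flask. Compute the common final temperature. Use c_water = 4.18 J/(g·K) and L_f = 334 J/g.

T_f ≈ 56.0 °C

Taking heat into each body as positive, Σ m c ΔT = 0:
latent heat to melt: 122×334 = 40748; warm the meltwater: 509.96 T; water: 3854(T − 74)
4363.9 T = 285193 − 40748 = 244445
T ≈ 56.02 °C — above 0 °C, consistent with complete melting.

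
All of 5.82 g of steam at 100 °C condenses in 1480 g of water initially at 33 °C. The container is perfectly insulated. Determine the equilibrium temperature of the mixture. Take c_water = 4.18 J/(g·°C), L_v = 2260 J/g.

T_f ≈ 35.4 °C

Energy conservation, ΣQ = 0:
steam→water at 100 °C releases m L_v = 5.82·2260 = 13153; condensate cools 100→T: 5.82·4.18·(T − 100) = 24.33(T − 100); original water: 6186.4(T − 33)
6210.7 T = 13153 + 2432.8 + 204151 = 219737
T ≈ 35.38 °C (< 100 °C, so full condensation is consistent).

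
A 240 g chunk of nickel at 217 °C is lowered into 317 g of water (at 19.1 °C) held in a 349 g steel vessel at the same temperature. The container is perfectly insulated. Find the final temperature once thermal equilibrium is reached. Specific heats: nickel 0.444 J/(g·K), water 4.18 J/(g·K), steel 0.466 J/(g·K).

T_f ≈ 32.3 °C

Let T be the final temperature. ΣQ_i = 0:
240×0.444×(T − 217) + 317×4.18×(T − 19.1) + 349×0.466×(T − 19.1) = 0
(106.56 + 1325.1 + 162.63) T = 106.56×217 + 1325.1×19.1 + 162.63×19.1
T = 51538/1594.3 ≈ 32.33 °C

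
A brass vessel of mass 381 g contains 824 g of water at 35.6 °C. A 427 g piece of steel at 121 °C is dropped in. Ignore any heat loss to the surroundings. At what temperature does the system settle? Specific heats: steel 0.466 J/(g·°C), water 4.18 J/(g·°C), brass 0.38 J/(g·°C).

T_f ≈ 40.1 °C

Net heat exchanged in the isolated system is zero:
427*0.466*(T − 121) + 824*4.18*(T − 35.6) + 381*0.38*(T − 35.6) = 0
3788.1 T = 151849
T ≈ 40.09 °C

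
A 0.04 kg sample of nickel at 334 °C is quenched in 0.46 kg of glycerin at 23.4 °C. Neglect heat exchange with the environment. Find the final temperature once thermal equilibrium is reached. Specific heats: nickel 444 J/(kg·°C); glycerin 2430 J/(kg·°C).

Heat gained plus heat lost sum to zero:
0.04×444×(T − 334) + 0.46×2430×(T − 23.4) = 0
17.76(T − 334) + 1117.8(T − 23.4) = 0
(17.76 + 1117.8) T = 17.76×334 + 1117.8×23.4
T ≈ 28.26 °C

T_f ≈ 28.3 °C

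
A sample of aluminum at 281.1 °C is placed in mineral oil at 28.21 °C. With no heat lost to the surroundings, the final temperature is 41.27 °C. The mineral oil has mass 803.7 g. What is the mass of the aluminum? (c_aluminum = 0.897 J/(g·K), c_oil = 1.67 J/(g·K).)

m ≈ 81.5 g

Heat gained plus heat lost sum to zero:
m×0.897×(41.27 − 281.1) + 803.7×1.67×(41.27 − 28.21) = 0
-215.13 m = -17529
m = -17529/-215.13 ≈ 81.48 g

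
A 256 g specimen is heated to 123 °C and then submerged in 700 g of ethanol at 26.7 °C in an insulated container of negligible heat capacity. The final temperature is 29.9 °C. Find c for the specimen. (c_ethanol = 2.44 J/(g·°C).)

c ≈ 0.229 J/(g·°C)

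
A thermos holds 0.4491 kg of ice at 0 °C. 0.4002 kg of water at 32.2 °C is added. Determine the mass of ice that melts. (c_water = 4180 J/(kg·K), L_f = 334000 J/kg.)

Cooling the water to 0 °C releases 0.4002×4180×32.2 = 53865 J.
Melting all 0.4491 kg of ice would need 0.4491×334000 = 149999 J.
Since 53865 < 149999 J, not all the ice melts; equilibrium is at 0 °C.
Mass melted = 53865/334000 ≈ 0.1613 kg.

m_melted ≈ 0.161 kg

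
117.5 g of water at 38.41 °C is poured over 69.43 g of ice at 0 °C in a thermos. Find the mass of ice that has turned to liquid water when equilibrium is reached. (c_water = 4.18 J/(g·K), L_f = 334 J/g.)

Heat available from the water dropping to 0 °C: 117.5·4.18·38.41 = 18865 J.
Melting all 69.43 g of ice would need 69.43·334 = 23190 J.
Since 18865 < 23190 J, not all the ice melts; equilibrium is at 0 °C.
Mass melted = 18865/334 ≈ 56.48 g.

m_melted ≈ 56.5 g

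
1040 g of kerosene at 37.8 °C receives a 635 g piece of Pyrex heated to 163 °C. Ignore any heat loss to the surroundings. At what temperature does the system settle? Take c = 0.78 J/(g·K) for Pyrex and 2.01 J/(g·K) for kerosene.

T_f ≈ 61.8 °C

Set heat shed by the hot body equal to heat absorbed by the cold body:
635×0.78×(163 − T) = 1040×2.01×(T − 37.8)
495.3(163 − T) = 2090.4(T − 37.8)
2585.7 T = 159751  ⇒  T ≈ 61.78 °C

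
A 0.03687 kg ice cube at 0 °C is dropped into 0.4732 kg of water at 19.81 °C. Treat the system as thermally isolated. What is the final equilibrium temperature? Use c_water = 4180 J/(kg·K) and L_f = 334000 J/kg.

T_f ≈ 12.6 °C

Energy conservation, ΣQ = 0:
latent heat to melt: 0.03687·334000 = 12315
  meltwater 0→T: 0.03687·4180·T = 154.12 T
  water cools: 0.4732·4180·(T − 19.81) = 1978(T − 19.81)
2132.1 T = 39184 − 12315 = 26869
T ≈ 12.60 °C (positive, so assuming full melt was valid).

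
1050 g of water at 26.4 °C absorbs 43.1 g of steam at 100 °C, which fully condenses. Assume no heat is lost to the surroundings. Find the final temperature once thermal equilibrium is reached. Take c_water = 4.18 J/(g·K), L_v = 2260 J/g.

T_f ≈ 50.6 °C

Energy conservation, ΣQ = 0:
steam→water at 100 °C releases m L_v = 43.1×2260 = 97406
  condensed water 100 °C→T: 180.16(T − 100)
  original water: 4389(T − 26.4)
4569.2 T = 97406 + 18016 + 115870 = 231291
T ≈ 50.62 °C (< 100 °C, so full condensation is consistent).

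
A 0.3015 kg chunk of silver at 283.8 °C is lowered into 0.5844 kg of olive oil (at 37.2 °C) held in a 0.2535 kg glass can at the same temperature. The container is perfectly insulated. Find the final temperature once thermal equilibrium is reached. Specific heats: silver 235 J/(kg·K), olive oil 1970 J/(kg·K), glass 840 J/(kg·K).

T_f ≈ 49.4 °C

Taking heat into each body as positive, Σ m c ΔT = 0:
0.3015*235*(T − 283.8) + 0.5844*1970*(T − 37.2) + 0.2535*840*(T − 37.2) = 0
1435.1 T = 70856
T ≈ 49.38 °C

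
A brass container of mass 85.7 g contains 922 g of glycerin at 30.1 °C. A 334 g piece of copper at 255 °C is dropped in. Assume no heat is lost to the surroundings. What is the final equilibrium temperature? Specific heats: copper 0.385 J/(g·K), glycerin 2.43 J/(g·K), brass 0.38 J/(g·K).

T_f ≈ 42.1 °C

Heat gained plus heat lost sum to zero:
334*0.385*(T − 255) + 922*2.43*(T − 30.1) + 85.7*0.38*(T − 30.1) = 0
128.59(T − 255) + 2240.5(T − 30.1) + 32.57(T − 30.1) = 0
(128.59 + 2240.5 + 32.57) T = 128.59*255 + 2240.5*30.1 + 32.57*30.1
T = 101209/2401.6 ≈ 42.14 °C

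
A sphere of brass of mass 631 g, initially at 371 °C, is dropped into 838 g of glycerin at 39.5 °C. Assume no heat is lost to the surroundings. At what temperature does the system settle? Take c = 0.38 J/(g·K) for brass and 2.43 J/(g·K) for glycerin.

Let T be the final temperature. ΣQ_i = 0:
631*0.38*(T − 371) + 838*2.43*(T − 39.5) = 0
239.78(T − 371) + 2036.3(T − 39.5) = 0
2276.1 T = 169394
T = 169394 / 2276.1 = 74.4 °C

T_f ≈ 74.4 °C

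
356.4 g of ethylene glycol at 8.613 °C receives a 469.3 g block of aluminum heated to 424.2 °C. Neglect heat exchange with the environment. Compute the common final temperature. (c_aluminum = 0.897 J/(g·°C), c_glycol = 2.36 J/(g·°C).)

T_f ≈ 147.2 °C

Heat gained plus heat lost sum to zero:
469.3*0.897*(T − 424.2) + 356.4*2.36*(T − 8.613) = 0
420.96(T − 424.2) + 841.1(T − 8.613) = 0
(420.96 + 841.1) T = 420.96*424.2 + 841.1*8.613
T ≈ 147.23 °C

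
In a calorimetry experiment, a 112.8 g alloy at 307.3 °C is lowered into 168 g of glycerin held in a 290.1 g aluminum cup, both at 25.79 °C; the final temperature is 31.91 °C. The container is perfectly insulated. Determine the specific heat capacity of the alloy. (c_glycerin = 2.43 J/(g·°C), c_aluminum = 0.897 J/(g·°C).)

c ≈ 0.132 J/(g·°C)

Energy conservation, ΣQ = 0:
112.8·c·(31.91 − 307.3) + 168·2.43·(31.91 − 25.79) + 290.1·0.897·(31.91 − 25.79) = 0
-31064 c = -4091
c = -4091/-31064 ≈ 0.1317 J/(g·°C)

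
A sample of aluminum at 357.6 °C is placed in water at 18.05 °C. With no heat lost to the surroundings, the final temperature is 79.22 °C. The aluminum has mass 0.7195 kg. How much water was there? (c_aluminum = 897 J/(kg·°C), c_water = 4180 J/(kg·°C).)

Heat lost by the aluminum = heat gained by the water:
0.7195×897×(357.6 − 79.22) = m×4180×(79.22 − 18.05)
255691 m = 179664  ⇒  m ≈ 0.7027 kg

m ≈ 0.703 kg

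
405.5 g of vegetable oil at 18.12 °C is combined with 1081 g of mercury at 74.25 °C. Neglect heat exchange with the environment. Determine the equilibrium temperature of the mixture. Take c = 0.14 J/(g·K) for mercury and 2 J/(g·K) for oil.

Setting the total heat transfer to zero:
1081*0.14*(T − 74.25) + 405.5*2*(T − 18.12) = 0
151.34(T − 74.25) + 811(T − 18.12) = 0
962.34 T = 25932
T ≈ 26.95 °C

T_f ≈ 26.9 °C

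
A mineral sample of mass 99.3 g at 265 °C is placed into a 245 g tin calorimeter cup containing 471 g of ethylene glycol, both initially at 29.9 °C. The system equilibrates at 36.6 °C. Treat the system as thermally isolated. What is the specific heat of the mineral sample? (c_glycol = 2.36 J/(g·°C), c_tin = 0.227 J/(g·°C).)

Heat gained plus heat lost sum to zero:
99.3·c·(36.6 − 265) + 471·2.36·(36.6 − 29.9) + 245·0.227·(36.6 − 29.9) = 0
-22680 c = -7820.1
c = -7820.1/-22680 ≈ 0.3448 J/(g·°C)

c ≈ 0.345 J/(g·°C)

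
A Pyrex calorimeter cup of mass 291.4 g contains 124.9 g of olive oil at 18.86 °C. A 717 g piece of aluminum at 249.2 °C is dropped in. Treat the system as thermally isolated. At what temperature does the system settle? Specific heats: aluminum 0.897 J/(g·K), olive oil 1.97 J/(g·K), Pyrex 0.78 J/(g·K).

T_f ≈ 151.5 °C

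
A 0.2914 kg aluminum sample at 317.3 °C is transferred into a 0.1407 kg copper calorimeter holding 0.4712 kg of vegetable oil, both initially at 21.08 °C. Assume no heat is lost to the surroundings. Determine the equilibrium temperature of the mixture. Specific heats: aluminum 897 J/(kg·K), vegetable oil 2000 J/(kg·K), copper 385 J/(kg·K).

Energy conservation, ΣQ = 0:
0.2914·897·(T − 317.3) + 0.4712·2000·(T − 21.08) + 0.1407·385·(T − 21.08) = 0
261.39(T − 317.3) + 942.4(T − 21.08) + 54.17(T − 21.08) = 0
1258 T = 103945
T = 103945/1258 ≈ 82.63 °C

T_f ≈ 82.6 °C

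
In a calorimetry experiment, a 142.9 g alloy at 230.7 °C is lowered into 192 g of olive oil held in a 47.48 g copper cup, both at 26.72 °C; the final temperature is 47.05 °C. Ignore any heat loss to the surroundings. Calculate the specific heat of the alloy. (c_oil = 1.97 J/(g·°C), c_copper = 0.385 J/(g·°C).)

c ≈ 0.307 J/(g·°C)

Setting the total heat transfer to zero:
142.9×c×(47.05 − 230.7) + 192×1.97×(47.05 − 26.72) + 47.48×0.385×(47.05 − 26.72) = 0
-26244 c = -8061.2
c = -8061.2/-26244 ≈ 0.3072 J/(g·°C)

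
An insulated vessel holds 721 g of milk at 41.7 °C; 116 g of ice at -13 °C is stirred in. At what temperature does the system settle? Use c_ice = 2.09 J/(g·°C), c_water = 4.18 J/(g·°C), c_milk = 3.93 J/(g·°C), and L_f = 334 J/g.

T_f ≈ 23.0 °C

Energy conservation, ΣQ = 0:
warm ice to 0 °C: 116·2.09·(0 − (-13)) = 3151.7
  melt ice: 116·334 = 38744
  warm the meltwater: 484.88 T
  milk: 2833.5(T − 41.7)
3318.4 T = 118158 − 41896 = 76262
T ≈ 22.98 °C — above 0 °C, consistent with complete melting.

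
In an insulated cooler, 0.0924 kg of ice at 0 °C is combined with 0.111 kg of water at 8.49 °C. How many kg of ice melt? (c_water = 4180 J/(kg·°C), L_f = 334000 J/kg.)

m_melted ≈ 0.0118 kg

Water can give up m c ΔT = 0.111·4180·8.49 = 3939.2 J before reaching 0 °C.
Melting all 0.0924 kg of ice would need 0.0924·334000 = 30862 J.
Since 3939.2 < 30862 J, not all the ice melts; equilibrium is at 0 °C.
Mass melted = 3939.2/334000 ≈ 0.01179 kg.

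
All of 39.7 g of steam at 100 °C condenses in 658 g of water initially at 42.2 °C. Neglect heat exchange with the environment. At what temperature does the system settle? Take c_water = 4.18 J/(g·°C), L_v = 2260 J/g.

Energy conservation, ΣQ = 0:
latent heat released on condensation: 39.7×2260 = 89722; condensate cools 100→T: 39.7×4.18×(T − 100) = 165.95(T − 100); water warms: 658×4.18×(T − 42.2) = 2750.4(T − 42.2)
2916.4 T = 89722 + 16595 + 116069 = 222385
T ≈ 76.25 °C (< 100 °C, so full condensation is consistent).

T_f ≈ 76.3 °C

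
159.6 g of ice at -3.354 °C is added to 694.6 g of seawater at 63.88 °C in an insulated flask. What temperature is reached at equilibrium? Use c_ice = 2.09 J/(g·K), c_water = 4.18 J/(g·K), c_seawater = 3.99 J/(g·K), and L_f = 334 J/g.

T_f ≈ 35.7 °C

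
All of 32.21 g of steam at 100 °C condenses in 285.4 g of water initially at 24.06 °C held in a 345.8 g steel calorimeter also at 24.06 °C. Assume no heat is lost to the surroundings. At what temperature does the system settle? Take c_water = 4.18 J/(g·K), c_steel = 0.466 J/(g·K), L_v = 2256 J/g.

Net heat exchanged in the isolated system is zero:
steam→water at 100 °C releases m L_v = 32.21×2256 = 72666; condensate cools 100→T: 32.21×4.18×(T − 100) = 134.64(T − 100); water warms: 285.4×4.18×(T − 24.06) = 1193(T − 24.06); cup: 161.14(T − 24.06)
1488.8 T = 72666 + 13464 + 32580 = 118710
T ≈ 79.74 °C — below 100 °C, confirming all the steam condensed.

T_f ≈ 79.7 °C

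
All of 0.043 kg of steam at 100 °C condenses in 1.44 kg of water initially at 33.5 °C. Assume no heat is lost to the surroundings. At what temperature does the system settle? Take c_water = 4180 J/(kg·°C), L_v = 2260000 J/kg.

Energy balance with sensible and latent terms:
steam→water at 100 °C releases m L_v = 0.043·2260000 = 97180; condensate cools 100→T: 0.043·4180·(T − 100) = 179.74(T − 100); water warms: 1.44·4180·(T − 33.5) = 6019.2(T − 33.5)
6198.9 T = 97180 + 17974 + 201643 = 316797
T ≈ 51.11 °C, under the boiling point, so the assumption holds.

T_f ≈ 51.1 °C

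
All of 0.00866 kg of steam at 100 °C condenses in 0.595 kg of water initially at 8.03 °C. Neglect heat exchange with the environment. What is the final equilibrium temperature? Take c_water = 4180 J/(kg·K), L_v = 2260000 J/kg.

T_f ≈ 17.1 °C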